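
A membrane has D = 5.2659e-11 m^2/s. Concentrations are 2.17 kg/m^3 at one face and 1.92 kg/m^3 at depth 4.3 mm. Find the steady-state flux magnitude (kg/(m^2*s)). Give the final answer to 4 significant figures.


J = -D * (dC/dx) = D * (C1 - C2) / dx
J = 5.2659e-11 * (2.17 - 1.92) / 4.3e-03
J = 3.062e-09 kg/(m^2*s)


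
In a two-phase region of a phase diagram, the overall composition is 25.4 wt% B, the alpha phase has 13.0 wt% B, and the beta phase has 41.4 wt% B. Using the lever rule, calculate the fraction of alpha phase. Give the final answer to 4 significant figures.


f_alpha = (C_beta - C0) / (C_beta - C_alpha)
f_alpha = (41.4 - 25.4) / (41.4 - 13.0)
f_alpha = 0.5634


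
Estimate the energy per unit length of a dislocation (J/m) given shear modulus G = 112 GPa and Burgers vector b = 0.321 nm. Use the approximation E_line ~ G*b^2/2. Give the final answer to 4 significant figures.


E = G*b^2/2
b = 0.321 nm = 3.21e-10 m
G = 112 GPa = 1.12e+11 Pa
E = 0.5 * 1.12e+11 * (3.21e-10)^2
E = 5.77e-09 J/m


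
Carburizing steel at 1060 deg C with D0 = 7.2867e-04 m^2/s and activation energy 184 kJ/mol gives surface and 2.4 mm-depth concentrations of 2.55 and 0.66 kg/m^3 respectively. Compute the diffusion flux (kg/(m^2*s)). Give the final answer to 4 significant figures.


Step 1: D = D0 * exp(-Qd/(R*T))
T = 1060 + 273.15 = 1333.15 K
D = 7.2867e-04 * exp(-184e3 / (8.314 * 1333.15)) = 4.49675e-11 m^2/s
Step 2: J = D * (C1 - C2) / dx
J = 4.49675e-11 * (2.55 - 0.66) / 2.4e-03
J = 3.541e-08 kg/(m^2*s)


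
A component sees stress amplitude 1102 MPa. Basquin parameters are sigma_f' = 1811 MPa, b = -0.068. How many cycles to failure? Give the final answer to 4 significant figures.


sigma_a = sigma_f' * (2*Nf)^b
2*Nf = (sigma_a / sigma_f')^(1/b)
2*Nf = (1102 / 1811)^(1/-0.068)
2*Nf = 1487.99
Nf = 744 cycles


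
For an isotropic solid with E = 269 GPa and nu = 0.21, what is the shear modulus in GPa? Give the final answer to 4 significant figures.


G = E / (2*(1+nu))
G = 269 / (2*(1+0.21))
G = 111.2 GPa


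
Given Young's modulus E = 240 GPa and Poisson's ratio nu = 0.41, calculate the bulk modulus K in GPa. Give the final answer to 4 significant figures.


K = E / (3*(1-2*nu))
K = 240 / (3*(1-2*0.41))
K = 444.4 GPa


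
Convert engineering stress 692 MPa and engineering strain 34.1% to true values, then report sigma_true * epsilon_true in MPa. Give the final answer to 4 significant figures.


sigma_true = sigma_eng * (1 + epsilon_eng)
sigma_true = 692 * (1 + 0.341) = 927.972 MPa
epsilon_true = ln(1 + epsilon_eng)
epsilon_true = ln(1 + 0.341) = 0.293416
sigma_true * epsilon_true = 927.972 * 0.293416 = 272.3 MPa


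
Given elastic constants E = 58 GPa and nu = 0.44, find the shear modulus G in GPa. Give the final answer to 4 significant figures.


G = E / (2*(1+nu))
G = 58 / (2*(1+0.44))
G = 20.14 GPa


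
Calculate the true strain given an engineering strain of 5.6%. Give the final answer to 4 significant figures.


epsilon_true = ln(1 + epsilon_eng)
epsilon_true = ln(1 + 0.056)
epsilon_true = 0.05449


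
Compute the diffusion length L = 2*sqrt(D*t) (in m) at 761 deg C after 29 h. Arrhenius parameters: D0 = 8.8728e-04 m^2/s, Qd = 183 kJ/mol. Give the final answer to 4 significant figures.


Step 1: D = D0 * exp(-Qd/(R*T))
T = 1034.15 K
D = 8.8728e-04 * exp(-183e3 / (8.314 * 1034.15)) = 5.06344e-13 m^2/s
Step 2: L = 2*sqrt(D*t)
t = 29 h = 104400 s
L = 2*sqrt(5.06344e-13 * 104400) = 4.598e-04 m


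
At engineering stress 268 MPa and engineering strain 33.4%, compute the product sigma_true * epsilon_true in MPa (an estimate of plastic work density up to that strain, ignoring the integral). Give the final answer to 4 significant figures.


sigma_true = sigma_eng * (1 + epsilon_eng)
sigma_true = 268 * (1 + 0.334) = 357.512 MPa
epsilon_true = ln(1 + epsilon_eng)
epsilon_true = ln(1 + 0.334) = 0.288182
sigma_true * epsilon_true = 357.512 * 0.288182 = 103 MPa


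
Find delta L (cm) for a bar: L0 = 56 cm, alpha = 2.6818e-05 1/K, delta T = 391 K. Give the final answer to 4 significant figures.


dL = L0 * alpha * dT
dL = 56 * 2.6818e-05 * 391
dL = 0.5872 cm


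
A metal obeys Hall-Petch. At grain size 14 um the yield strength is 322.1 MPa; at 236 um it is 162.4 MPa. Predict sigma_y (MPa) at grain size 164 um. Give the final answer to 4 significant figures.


sigma_y = sigma0 + k / sqrt(d)
1/sqrt(d1) = 1/sqrt(1.4e-05) = 267.261;  1/sqrt(d2) = 65.0945
k = (sigma1 - sigma2) / (1/sqrt(d1) - 1/sqrt(d2)) = (322.1 - 162.4) / (267.261 - 65.0945) = 0.789942 MPa*m^0.5
sigma0 = sigma1 - k/sqrt(d1) = 322.1 - 0.789942*267.261 = 110.979 MPa
sigma_y(d3) = 110.979 + 0.789942 / sqrt(1.64e-04) = 172.7 MPa


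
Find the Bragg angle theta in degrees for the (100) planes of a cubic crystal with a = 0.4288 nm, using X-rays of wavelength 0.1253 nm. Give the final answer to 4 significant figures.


d = a / sqrt(h^2+k^2+l^2)
d = 0.4288 / sqrt(1) = 0.4288 nm
lambda = 2*d*sin(theta)  =>  sin(theta) = lambda / (2*d)
sin(theta) = 0.1253 / (2 * 0.4288) = 0.146105
theta = 8.401 deg


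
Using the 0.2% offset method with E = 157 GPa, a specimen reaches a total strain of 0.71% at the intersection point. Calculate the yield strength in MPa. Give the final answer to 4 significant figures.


Offset strain = 0.002
Elastic strain at yield = total_strain - offset = 7.1e-03 - 0.002 = 5.1e-03
sigma_y = E * elastic_strain = 157000 * 5.1e-03
sigma_y = 800.7 MPa


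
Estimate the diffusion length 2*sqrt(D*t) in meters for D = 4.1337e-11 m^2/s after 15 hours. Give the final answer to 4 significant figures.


t = 15 hr = 54000 s
Diffusion length = 2*sqrt(D*t)
= 2*sqrt(4.1337e-11 * 54000)
= 2.988e-03 m


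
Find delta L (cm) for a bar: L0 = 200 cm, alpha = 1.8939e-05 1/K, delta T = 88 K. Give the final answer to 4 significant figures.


dL = L0 * alpha * dT
dL = 200 * 1.8939e-05 * 88
dL = 0.3333 cm


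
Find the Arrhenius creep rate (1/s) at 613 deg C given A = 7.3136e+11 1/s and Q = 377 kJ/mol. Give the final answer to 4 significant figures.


rate = A * exp(-Q / (R*T))
T = 613 + 273.15 = 886.15 K
rate = 7.3136e+11 * exp(-377e3 / (8.314 * 886.15))
rate = 4.374e-11 1/s


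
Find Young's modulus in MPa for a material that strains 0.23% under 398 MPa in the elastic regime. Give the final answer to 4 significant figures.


E = sigma / epsilon
epsilon = 0.23% = 2.3e-03
E = 398 / 2.3e-03
E = 173000 MPa


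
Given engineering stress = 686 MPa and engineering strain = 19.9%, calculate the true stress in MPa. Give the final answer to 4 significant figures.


sigma_true = sigma_eng * (1 + epsilon_eng)
sigma_true = 686 * (1 + 0.199)
sigma_true = 822.5 MPa


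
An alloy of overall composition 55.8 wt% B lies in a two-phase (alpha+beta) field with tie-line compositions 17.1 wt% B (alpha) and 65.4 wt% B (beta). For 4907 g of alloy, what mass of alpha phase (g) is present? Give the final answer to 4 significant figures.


f_alpha = (C_beta - C0) / (C_beta - C_alpha)
f_alpha = (65.4 - 55.8) / (65.4 - 17.1) = 0.198758
m_alpha = f_alpha * m_total = 0.198758 * 4907 = 975.3 g


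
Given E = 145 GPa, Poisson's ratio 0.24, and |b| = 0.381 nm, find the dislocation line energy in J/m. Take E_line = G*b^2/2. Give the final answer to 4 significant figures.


Step 1: G = E / (2*(1+nu))
G = 145 / (2*(1+0.24)) = 58.4677 GPa = 5.84677e+10 Pa
Step 2: E_line = G*b^2/2
b = 0.381 nm = 3.81e-10 m
E_line = 0.5 * 5.84677e+10 * (3.81e-10)^2 = 4.244e-09 J/m


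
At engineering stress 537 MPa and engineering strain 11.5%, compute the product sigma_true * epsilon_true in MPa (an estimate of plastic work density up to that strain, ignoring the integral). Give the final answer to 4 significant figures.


sigma_true = sigma_eng * (1 + epsilon_eng)
sigma_true = 537 * (1 + 0.115) = 598.755 MPa
epsilon_true = ln(1 + epsilon_eng)
epsilon_true = ln(1 + 0.115) = 0.108854
sigma_true * epsilon_true = 598.755 * 0.108854 = 65.18 MPa


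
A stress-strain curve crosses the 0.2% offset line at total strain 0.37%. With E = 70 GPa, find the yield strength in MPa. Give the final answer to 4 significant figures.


Offset strain = 0.002
Elastic strain at yield = total_strain - offset = 3.7e-03 - 0.002 = 1.7e-03
sigma_y = E * elastic_strain = 70000 * 1.7e-03
sigma_y = 119 MPa


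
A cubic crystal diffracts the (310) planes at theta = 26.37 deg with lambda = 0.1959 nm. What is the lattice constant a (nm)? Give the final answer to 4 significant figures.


d = lambda / (2*sin(theta))
d = 0.1959 / (2*sin(26.37 deg))
d = 0.220526 nm
a = d * sqrt(h^2+k^2+l^2) = 0.220526 * sqrt(10)
a = 0.6974 nm


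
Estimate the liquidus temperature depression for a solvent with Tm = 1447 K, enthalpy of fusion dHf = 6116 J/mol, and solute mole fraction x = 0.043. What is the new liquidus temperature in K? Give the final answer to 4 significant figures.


dT = R*Tm^2*x / dHf
dT = 8.314 * 1447^2 * 0.043 / 6116
dT = 122.391 K
T_new = 1447 - 122.391 = 1325 K


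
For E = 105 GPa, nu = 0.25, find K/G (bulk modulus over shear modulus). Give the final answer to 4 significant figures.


G = E / (2*(1+nu))
G = 105 / (2*(1+0.25)) = 42 GPa
K = E / (3*(1-2*nu))
K = 105 / (3*(1-2*0.25)) = 70 GPa
K/G = 70 / 42 = 1.667


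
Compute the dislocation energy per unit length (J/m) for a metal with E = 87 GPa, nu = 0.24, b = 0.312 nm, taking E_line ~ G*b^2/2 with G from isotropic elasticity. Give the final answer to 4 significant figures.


Step 1: G = E / (2*(1+nu))
G = 87 / (2*(1+0.24)) = 35.0806 GPa = 3.50806e+10 Pa
Step 2: E_line = G*b^2/2
b = 0.312 nm = 3.12e-10 m
E_line = 0.5 * 3.50806e+10 * (3.12e-10)^2 = 1.707e-09 J/m


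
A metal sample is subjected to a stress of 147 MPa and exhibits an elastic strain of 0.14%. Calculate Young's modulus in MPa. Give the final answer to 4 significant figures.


E = sigma / epsilon
epsilon = 0.14% = 1.4e-03
E = 147 / 1.4e-03
E = 105000 MPa


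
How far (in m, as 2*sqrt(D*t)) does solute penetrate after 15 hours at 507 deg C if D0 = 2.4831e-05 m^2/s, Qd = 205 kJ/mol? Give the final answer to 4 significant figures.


Step 1: D = D0 * exp(-Qd/(R*T))
T = 780.15 K
D = 2.4831e-05 * exp(-205e3 / (8.314 * 780.15)) = 4.66448e-19 m^2/s
Step 2: L = 2*sqrt(D*t)
t = 15 h = 54000 s
L = 2*sqrt(4.66448e-19 * 54000) = 3.174e-07 m


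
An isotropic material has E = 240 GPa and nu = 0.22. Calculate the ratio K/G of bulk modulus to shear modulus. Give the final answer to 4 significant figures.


G = E / (2*(1+nu))
G = 240 / (2*(1+0.22)) = 98.3607 GPa
K = E / (3*(1-2*nu))
K = 240 / (3*(1-2*0.22)) = 142.857 GPa
K/G = 142.857 / 98.3607 = 1.452


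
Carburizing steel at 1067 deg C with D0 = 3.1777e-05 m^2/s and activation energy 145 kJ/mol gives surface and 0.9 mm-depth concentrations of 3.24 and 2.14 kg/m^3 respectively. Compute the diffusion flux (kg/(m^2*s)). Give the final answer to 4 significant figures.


Step 1: D = D0 * exp(-Qd/(R*T))
T = 1067 + 273.15 = 1340.15 K
D = 3.1777e-05 * exp(-145e3 / (8.314 * 1340.15)) = 7.08411e-11 m^2/s
Step 2: J = D * (C1 - C2) / dx
J = 7.08411e-11 * (3.24 - 2.14) / 9e-04
J = 8.658e-08 kg/(m^2*s)


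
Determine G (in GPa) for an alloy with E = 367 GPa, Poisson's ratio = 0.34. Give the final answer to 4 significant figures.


G = E / (2*(1+nu))
G = 367 / (2*(1+0.34))
G = 136.9 GPa


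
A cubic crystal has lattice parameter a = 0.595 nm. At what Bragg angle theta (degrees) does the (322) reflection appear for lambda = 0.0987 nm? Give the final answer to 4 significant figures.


d = a / sqrt(h^2+k^2+l^2)
d = 0.595 / sqrt(17) = 0.144309 nm
lambda = 2*d*sin(theta)  =>  sin(theta) = lambda / (2*d)
sin(theta) = 0.0987 / (2 * 0.144309) = 0.341975
theta = 20 deg


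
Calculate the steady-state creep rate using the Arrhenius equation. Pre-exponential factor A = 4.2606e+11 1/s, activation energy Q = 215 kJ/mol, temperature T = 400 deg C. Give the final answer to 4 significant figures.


rate = A * exp(-Q / (R*T))
T = 400 + 273.15 = 673.15 K
rate = 4.2606e+11 * exp(-215e3 / (8.314 * 673.15))
rate = 8.819e-06 1/s


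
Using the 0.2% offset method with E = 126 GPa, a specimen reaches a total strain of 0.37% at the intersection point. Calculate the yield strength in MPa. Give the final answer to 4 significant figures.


Offset strain = 0.002
Elastic strain at yield = total_strain - offset = 3.7e-03 - 0.002 = 1.7e-03
sigma_y = E * elastic_strain = 126000 * 1.7e-03
sigma_y = 214.2 MPa


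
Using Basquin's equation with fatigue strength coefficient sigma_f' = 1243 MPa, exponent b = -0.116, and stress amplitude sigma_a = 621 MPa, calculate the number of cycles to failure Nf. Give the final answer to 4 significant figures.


sigma_a = sigma_f' * (2*Nf)^b
2*Nf = (sigma_a / sigma_f')^(1/b)
2*Nf = (621 / 1243)^(1/-0.116)
2*Nf = 396.369
Nf = 198.2 cycles


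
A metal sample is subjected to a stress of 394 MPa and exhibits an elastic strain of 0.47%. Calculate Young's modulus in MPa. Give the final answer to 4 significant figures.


E = sigma / epsilon
epsilon = 0.47% = 4.7e-03
E = 394 / 4.7e-03
E = 83830 MPa


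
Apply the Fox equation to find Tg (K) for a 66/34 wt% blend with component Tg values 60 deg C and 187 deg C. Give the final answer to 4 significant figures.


1/Tg = w1/Tg1 + w2/Tg2 (in Kelvin)
Tg1 = 333.15 K, Tg2 = 460.15 K
1/Tg = 0.66/333.15 + 0.34/460.15
Tg = 367.6 K


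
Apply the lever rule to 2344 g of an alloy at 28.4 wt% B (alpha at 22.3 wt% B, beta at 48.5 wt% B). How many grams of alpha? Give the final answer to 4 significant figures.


f_alpha = (C_beta - C0) / (C_beta - C_alpha)
f_alpha = (48.5 - 28.4) / (48.5 - 22.3) = 0.767176
m_alpha = f_alpha * m_total = 0.767176 * 2344 = 1798 g


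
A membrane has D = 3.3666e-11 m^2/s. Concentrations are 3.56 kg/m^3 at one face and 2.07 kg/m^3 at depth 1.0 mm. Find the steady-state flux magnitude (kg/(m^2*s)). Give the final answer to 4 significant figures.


J = -D * (dC/dx) = D * (C1 - C2) / dx
J = 3.3666e-11 * (3.56 - 2.07) / 1e-03
J = 5.016e-08 kg/(m^2*s)


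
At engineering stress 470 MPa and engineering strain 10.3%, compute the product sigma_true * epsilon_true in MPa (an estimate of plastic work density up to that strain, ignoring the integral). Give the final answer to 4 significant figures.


sigma_true = sigma_eng * (1 + epsilon_eng)
sigma_true = 470 * (1 + 0.103) = 518.41 MPa
epsilon_true = ln(1 + epsilon_eng)
epsilon_true = ln(1 + 0.103) = 0.0980337
sigma_true * epsilon_true = 518.41 * 0.0980337 = 50.82 MPa


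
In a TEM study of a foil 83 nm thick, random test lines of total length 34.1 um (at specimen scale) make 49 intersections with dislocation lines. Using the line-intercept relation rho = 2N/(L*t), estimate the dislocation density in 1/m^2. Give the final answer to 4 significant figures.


rho = 2N / (L * t)
L = 34.1 um = 3.41e-05 m, t = 83 nm = 8.3e-08 m
rho = 2 * 49 / (3.41e-05 * 8.3e-08)
rho = 3.463e+13 1/m^2


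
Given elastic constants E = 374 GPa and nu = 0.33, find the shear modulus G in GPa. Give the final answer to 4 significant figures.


G = E / (2*(1+nu))
G = 374 / (2*(1+0.33))
G = 140.6 GPa


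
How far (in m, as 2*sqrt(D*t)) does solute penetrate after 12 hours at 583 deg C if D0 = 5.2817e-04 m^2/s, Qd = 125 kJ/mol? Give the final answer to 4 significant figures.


Step 1: D = D0 * exp(-Qd/(R*T))
T = 856.15 K
D = 5.2817e-04 * exp(-125e3 / (8.314 * 856.15)) = 1.24771e-11 m^2/s
Step 2: L = 2*sqrt(D*t)
t = 12 h = 43200 s
L = 2*sqrt(1.24771e-11 * 43200) = 1.468e-03 m


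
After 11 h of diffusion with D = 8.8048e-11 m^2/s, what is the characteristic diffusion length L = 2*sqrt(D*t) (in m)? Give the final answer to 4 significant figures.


t = 11 hr = 39600 s
Diffusion length = 2*sqrt(D*t)
= 2*sqrt(8.8048e-11 * 39600)
= 3.735e-03 m


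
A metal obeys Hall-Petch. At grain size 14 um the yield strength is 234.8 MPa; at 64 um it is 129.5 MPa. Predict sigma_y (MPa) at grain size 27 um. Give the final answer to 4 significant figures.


sigma_y = sigma0 + k / sqrt(d)
1/sqrt(d1) = 1/sqrt(1.4e-05) = 267.261;  1/sqrt(d2) = 125
k = (sigma1 - sigma2) / (1/sqrt(d1) - 1/sqrt(d2)) = (234.8 - 129.5) / (267.261 - 125) = 0.740188 MPa*m^0.5
sigma0 = sigma1 - k/sqrt(d1) = 234.8 - 0.740188*267.261 = 36.9766 MPa
sigma_y(d3) = 36.9766 + 0.740188 / sqrt(2.7e-05) = 179.4 MPa


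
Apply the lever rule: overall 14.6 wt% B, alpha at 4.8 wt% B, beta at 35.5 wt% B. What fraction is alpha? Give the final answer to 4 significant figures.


f_alpha = (C_beta - C0) / (C_beta - C_alpha)
f_alpha = (35.5 - 14.6) / (35.5 - 4.8)
f_alpha = 0.6808


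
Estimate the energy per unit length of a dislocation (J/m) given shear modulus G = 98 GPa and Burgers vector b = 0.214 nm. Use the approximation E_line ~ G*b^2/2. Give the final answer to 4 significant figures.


E = G*b^2/2
b = 0.214 nm = 2.14e-10 m
G = 98 GPa = 9.8e+10 Pa
E = 0.5 * 9.8e+10 * (2.14e-10)^2
E = 2.244e-09 J/m


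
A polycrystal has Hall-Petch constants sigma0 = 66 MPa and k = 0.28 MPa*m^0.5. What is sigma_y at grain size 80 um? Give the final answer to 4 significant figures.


sigma_y = sigma0 + k / sqrt(d)
d = 80 um = 8e-05 m
sigma_y = 66 + 0.28 / sqrt(8e-05)
sigma_y = 97.3 MPa


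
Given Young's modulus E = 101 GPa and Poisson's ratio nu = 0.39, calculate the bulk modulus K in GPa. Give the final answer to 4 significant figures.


K = E / (3*(1-2*nu))
K = 101 / (3*(1-2*0.39))
K = 153 GPa


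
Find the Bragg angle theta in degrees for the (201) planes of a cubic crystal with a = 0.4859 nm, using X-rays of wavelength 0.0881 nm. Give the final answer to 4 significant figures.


d = a / sqrt(h^2+k^2+l^2)
d = 0.4859 / sqrt(5) = 0.217301 nm
lambda = 2*d*sin(theta)  =>  sin(theta) = lambda / (2*d)
sin(theta) = 0.0881 / (2 * 0.217301) = 0.202714
theta = 11.7 deg


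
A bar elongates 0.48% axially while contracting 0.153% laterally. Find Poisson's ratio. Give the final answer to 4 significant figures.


nu = -epsilon_lat / epsilon_axial
Lateral strain is contraction (negative), so using magnitudes:
nu = 0.153 / 0.48
nu = 0.3188


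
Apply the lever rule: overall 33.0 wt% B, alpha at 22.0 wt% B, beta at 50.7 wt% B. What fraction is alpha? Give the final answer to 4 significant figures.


f_alpha = (C_beta - C0) / (C_beta - C_alpha)
f_alpha = (50.7 - 33.0) / (50.7 - 22.0)
f_alpha = 0.6167


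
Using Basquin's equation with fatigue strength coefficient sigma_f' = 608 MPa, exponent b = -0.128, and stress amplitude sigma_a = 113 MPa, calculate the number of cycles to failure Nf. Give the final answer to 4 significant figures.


sigma_a = sigma_f' * (2*Nf)^b
2*Nf = (sigma_a / sigma_f')^(1/b)
2*Nf = (113 / 608)^(1/-0.128)
2*Nf = 512355
Nf = 256200 cycles


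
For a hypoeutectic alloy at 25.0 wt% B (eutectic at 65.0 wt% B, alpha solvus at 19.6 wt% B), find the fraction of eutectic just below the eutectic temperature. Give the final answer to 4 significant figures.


f_primary = (C_e - C0) / (C_e - C_alpha_max)
f_primary = (65.0 - 25.0) / (65.0 - 19.6)
f_primary = 0.881057
f_eutectic = 1 - 0.881057 = 0.1189


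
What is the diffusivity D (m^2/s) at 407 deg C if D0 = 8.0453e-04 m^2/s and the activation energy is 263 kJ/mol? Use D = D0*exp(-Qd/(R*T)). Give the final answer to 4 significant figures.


D = D0 * exp(-Qd / (R*T))
T = 680.15 K
D = 8.0453e-04 * exp(-263e3 / (8.314 * 680.15))
D = 5.09e-24 m^2/s


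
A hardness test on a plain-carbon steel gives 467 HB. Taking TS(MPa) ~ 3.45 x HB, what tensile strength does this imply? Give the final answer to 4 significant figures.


TS (MPa) = 3.45 * HB
TS = 3.45 * 467
TS = 1611 MPa


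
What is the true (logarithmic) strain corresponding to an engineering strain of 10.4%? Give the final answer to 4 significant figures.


epsilon_true = ln(1 + epsilon_eng)
epsilon_true = ln(1 + 0.104)
epsilon_true = 0.09894


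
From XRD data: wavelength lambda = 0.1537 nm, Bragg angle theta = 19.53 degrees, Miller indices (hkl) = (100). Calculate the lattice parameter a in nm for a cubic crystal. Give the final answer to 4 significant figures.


d = lambda / (2*sin(theta))
d = 0.1537 / (2*sin(19.53 deg))
d = 0.229883 nm
a = d * sqrt(h^2+k^2+l^2) = 0.229883 * sqrt(1)
a = 0.2299 nm


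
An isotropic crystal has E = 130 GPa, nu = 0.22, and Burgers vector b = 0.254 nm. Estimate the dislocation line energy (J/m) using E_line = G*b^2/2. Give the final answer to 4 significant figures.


Step 1: G = E / (2*(1+nu))
G = 130 / (2*(1+0.22)) = 53.2787 GPa = 5.32787e+10 Pa
Step 2: E_line = G*b^2/2
b = 0.254 nm = 2.54e-10 m
E_line = 0.5 * 5.32787e+10 * (2.54e-10)^2 = 1.719e-09 J/m


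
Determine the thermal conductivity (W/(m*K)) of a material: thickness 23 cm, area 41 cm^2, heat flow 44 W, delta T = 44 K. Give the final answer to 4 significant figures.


k = Q*L / (A*dT)
L = 0.23 m, A = 4.1e-03 m^2
k = 44 * 0.23 / (4.1e-03 * 44)
k = 56.1 W/(m*K)


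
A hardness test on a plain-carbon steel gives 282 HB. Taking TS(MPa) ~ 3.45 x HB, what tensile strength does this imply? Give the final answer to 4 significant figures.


TS (MPa) = 3.45 * HB
TS = 3.45 * 282
TS = 972.9 MPa


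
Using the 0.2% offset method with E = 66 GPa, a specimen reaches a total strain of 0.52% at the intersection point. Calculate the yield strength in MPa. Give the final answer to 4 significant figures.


Offset strain = 0.002
Elastic strain at yield = total_strain - offset = 5.2e-03 - 0.002 = 3.2e-03
sigma_y = E * elastic_strain = 66000 * 3.2e-03
sigma_y = 211.2 MPa


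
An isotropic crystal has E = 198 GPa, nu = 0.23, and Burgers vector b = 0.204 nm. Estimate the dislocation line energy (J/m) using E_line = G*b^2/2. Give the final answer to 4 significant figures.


Step 1: G = E / (2*(1+nu))
G = 198 / (2*(1+0.23)) = 80.4878 GPa = 8.04878e+10 Pa
Step 2: E_line = G*b^2/2
b = 0.204 nm = 2.04e-10 m
E_line = 0.5 * 8.04878e+10 * (2.04e-10)^2 = 1.675e-09 J/m


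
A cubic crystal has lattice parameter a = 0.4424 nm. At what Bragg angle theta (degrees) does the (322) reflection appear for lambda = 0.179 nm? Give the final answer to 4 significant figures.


d = a / sqrt(h^2+k^2+l^2)
d = 0.4424 / sqrt(17) = 0.107298 nm
lambda = 2*d*sin(theta)  =>  sin(theta) = lambda / (2*d)
sin(theta) = 0.179 / (2 * 0.107298) = 0.834127
theta = 56.53 deg


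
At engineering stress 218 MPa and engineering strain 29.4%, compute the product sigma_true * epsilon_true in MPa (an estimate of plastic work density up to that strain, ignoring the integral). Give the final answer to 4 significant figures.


sigma_true = sigma_eng * (1 + epsilon_eng)
sigma_true = 218 * (1 + 0.294) = 282.092 MPa
epsilon_true = ln(1 + epsilon_eng)
epsilon_true = ln(1 + 0.294) = 0.257738
sigma_true * epsilon_true = 282.092 * 0.257738 = 72.71 MPa


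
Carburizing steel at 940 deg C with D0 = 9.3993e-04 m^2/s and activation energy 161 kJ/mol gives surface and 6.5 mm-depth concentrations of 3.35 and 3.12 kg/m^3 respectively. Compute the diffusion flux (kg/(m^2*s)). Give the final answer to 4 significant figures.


Step 1: D = D0 * exp(-Qd/(R*T))
T = 940 + 273.15 = 1213.15 K
D = 9.3993e-04 * exp(-161e3 / (8.314 * 1213.15)) = 1.09815e-10 m^2/s
Step 2: J = D * (C1 - C2) / dx
J = 1.09815e-10 * (3.35 - 3.12) / 6.5e-03
J = 3.886e-09 kg/(m^2*s)


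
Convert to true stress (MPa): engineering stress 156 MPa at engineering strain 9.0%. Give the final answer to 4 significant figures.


sigma_true = sigma_eng * (1 + epsilon_eng)
sigma_true = 156 * (1 + 0.09)
sigma_true = 170 MPa


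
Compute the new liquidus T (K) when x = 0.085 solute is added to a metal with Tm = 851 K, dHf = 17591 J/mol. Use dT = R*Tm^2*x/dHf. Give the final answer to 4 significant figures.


dT = R*Tm^2*x / dHf
dT = 8.314 * 851^2 * 0.085 / 17591
dT = 29.0936 K
T_new = 851 - 29.0936 = 821.9 K


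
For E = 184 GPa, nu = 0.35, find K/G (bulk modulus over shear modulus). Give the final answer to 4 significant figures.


G = E / (2*(1+nu))
G = 184 / (2*(1+0.35)) = 68.1481 GPa
K = E / (3*(1-2*nu))
K = 184 / (3*(1-2*0.35)) = 204.444 GPa
K/G = 204.444 / 68.1481 = 3


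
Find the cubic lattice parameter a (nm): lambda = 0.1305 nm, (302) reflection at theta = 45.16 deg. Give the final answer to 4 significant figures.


d = lambda / (2*sin(theta))
d = 0.1305 / (2*sin(45.16 deg))
d = 0.0920208 nm
a = d * sqrt(h^2+k^2+l^2) = 0.0920208 * sqrt(13)
a = 0.3318 nm


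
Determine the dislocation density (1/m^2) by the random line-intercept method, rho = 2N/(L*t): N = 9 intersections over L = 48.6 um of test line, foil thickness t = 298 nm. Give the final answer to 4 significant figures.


rho = 2N / (L * t)
L = 48.6 um = 4.86e-05 m, t = 298 nm = 2.98e-07 m
rho = 2 * 9 / (4.86e-05 * 2.98e-07)
rho = 1.243e+12 1/m^2


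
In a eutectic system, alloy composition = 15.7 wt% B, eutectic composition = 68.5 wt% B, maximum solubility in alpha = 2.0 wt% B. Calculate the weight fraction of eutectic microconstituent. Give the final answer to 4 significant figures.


f_primary = (C_e - C0) / (C_e - C_alpha_max)
f_primary = (68.5 - 15.7) / (68.5 - 2.0)
f_primary = 0.793985
f_eutectic = 1 - 0.793985 = 0.206


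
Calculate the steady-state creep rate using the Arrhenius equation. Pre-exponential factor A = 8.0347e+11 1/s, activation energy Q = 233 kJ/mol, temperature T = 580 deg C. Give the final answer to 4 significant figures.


rate = A * exp(-Q / (R*T))
T = 580 + 273.15 = 853.15 K
rate = 8.0347e+11 * exp(-233e3 / (8.314 * 853.15))
rate = 4.354e-03 1/s


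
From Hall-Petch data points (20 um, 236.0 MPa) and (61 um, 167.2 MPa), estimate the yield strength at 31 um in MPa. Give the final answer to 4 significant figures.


sigma_y = sigma0 + k / sqrt(d)
1/sqrt(d1) = 1/sqrt(2e-05) = 223.607;  1/sqrt(d2) = 128.037
k = (sigma1 - sigma2) / (1/sqrt(d1) - 1/sqrt(d2)) = (236.0 - 167.2) / (223.607 - 128.037) = 0.719892 MPa*m^0.5
sigma0 = sigma1 - k/sqrt(d1) = 236.0 - 0.719892*223.607 = 75.0273 MPa
sigma_y(d3) = 75.0273 + 0.719892 / sqrt(3.1e-05) = 204.3 MPa


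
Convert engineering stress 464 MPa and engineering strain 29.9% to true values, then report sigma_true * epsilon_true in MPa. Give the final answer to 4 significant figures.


sigma_true = sigma_eng * (1 + epsilon_eng)
sigma_true = 464 * (1 + 0.299) = 602.736 MPa
epsilon_true = ln(1 + epsilon_eng)
epsilon_true = ln(1 + 0.299) = 0.261595
sigma_true * epsilon_true = 602.736 * 0.261595 = 157.7 MPa


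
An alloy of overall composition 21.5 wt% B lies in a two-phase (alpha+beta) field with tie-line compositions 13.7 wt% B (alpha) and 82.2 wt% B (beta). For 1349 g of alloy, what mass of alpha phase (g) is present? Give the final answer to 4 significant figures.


f_alpha = (C_beta - C0) / (C_beta - C_alpha)
f_alpha = (82.2 - 21.5) / (82.2 - 13.7) = 0.886131
m_alpha = f_alpha * m_total = 0.886131 * 1349 = 1195 g


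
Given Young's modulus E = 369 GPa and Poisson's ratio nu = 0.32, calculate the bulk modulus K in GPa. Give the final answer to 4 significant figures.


K = E / (3*(1-2*nu))
K = 369 / (3*(1-2*0.32))
K = 341.7 GPa


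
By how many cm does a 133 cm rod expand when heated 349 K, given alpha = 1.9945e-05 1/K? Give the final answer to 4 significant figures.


dL = L0 * alpha * dT
dL = 133 * 1.9945e-05 * 349
dL = 0.9258 cm


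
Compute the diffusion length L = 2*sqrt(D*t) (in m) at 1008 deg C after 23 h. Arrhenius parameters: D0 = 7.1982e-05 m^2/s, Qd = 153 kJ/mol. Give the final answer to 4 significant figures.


Step 1: D = D0 * exp(-Qd/(R*T))
T = 1281.15 K
D = 7.1982e-05 * exp(-153e3 / (8.314 * 1281.15)) = 4.15845e-11 m^2/s
Step 2: L = 2*sqrt(D*t)
t = 23 h = 82800 s
L = 2*sqrt(4.15845e-11 * 82800) = 3.711e-03 m


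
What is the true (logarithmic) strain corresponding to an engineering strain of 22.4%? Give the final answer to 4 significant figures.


epsilon_true = ln(1 + epsilon_eng)
epsilon_true = ln(1 + 0.224)
epsilon_true = 0.2021


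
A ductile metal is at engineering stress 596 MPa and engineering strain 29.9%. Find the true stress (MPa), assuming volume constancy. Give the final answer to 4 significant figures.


sigma_true = sigma_eng * (1 + epsilon_eng)
sigma_true = 596 * (1 + 0.299)
sigma_true = 774.2 MPa


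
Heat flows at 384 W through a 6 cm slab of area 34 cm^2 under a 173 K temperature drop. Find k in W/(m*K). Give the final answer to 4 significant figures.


k = Q*L / (A*dT)
L = 0.06 m, A = 3.4e-03 m^2
k = 384 * 0.06 / (3.4e-03 * 173)
k = 39.17 W/(m*K)


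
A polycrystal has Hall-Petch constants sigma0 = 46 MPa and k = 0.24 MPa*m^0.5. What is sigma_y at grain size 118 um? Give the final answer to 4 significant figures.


sigma_y = sigma0 + k / sqrt(d)
d = 118 um = 1.18e-04 m
sigma_y = 46 + 0.24 / sqrt(1.18e-04)
sigma_y = 68.09 MPa


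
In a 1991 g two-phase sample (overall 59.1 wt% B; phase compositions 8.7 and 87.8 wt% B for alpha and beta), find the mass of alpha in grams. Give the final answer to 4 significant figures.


f_alpha = (C_beta - C0) / (C_beta - C_alpha)
f_alpha = (87.8 - 59.1) / (87.8 - 8.7) = 0.362832
m_alpha = f_alpha * m_total = 0.362832 * 1991 = 722.4 g


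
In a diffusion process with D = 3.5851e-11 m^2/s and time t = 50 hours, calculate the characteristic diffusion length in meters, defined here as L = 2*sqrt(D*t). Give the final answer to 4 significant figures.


t = 50 hr = 180000 s
Diffusion length = 2*sqrt(D*t)
= 2*sqrt(3.5851e-11 * 180000)
= 5.081e-03 m


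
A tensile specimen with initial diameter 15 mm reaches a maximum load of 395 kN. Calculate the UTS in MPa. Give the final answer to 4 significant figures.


A0 = pi*(d/2)^2 = pi*(15/2)^2 = 176.715 mm^2
UTS = F_max / A0 = 395*1000 / 176.715
UTS = 2235 MPa


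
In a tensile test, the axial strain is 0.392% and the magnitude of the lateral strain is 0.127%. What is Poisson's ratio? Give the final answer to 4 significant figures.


nu = -epsilon_lat / epsilon_axial
Lateral strain is contraction (negative), so using magnitudes:
nu = 0.127 / 0.392
nu = 0.324


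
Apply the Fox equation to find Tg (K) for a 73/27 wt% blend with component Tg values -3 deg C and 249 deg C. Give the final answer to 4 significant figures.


1/Tg = w1/Tg1 + w2/Tg2 (in Kelvin)
Tg1 = 270.15 K, Tg2 = 522.15 K
1/Tg = 0.73/270.15 + 0.27/522.15
Tg = 310.6 K


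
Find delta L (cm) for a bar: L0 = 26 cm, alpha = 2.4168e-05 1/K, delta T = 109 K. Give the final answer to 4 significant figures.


dL = L0 * alpha * dT
dL = 26 * 2.4168e-05 * 109
dL = 0.06849 cm


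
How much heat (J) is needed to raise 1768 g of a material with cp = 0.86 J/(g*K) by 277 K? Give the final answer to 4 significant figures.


Q = m * cp * dT
Q = 1768 * 0.86 * 277
Q = 421200 J


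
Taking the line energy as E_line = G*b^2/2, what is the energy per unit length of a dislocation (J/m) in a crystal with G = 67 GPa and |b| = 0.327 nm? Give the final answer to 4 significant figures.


E = G*b^2/2
b = 0.327 nm = 3.27e-10 m
G = 67 GPa = 6.7e+10 Pa
E = 0.5 * 6.7e+10 * (3.27e-10)^2
E = 3.582e-09 J/m


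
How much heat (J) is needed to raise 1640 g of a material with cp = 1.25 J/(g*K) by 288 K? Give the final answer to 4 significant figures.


Q = m * cp * dT
Q = 1640 * 1.25 * 288
Q = 590400 J


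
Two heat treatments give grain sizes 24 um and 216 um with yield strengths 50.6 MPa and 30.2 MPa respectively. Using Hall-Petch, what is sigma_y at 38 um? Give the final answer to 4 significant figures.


sigma_y = sigma0 + k / sqrt(d)
1/sqrt(d1) = 1/sqrt(2.4e-05) = 204.124;  1/sqrt(d2) = 68.0414
k = (sigma1 - sigma2) / (1/sqrt(d1) - 1/sqrt(d2)) = (50.6 - 30.2) / (204.124 - 68.0414) = 0.149909 MPa*m^0.5
sigma0 = sigma1 - k/sqrt(d1) = 50.6 - 0.149909*204.124 = 20 MPa
sigma_y(d3) = 20 + 0.149909 / sqrt(3.8e-05) = 44.32 MPa


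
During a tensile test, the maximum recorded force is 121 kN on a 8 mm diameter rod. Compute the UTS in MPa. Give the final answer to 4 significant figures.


A0 = pi*(d/2)^2 = pi*(8/2)^2 = 50.2655 mm^2
UTS = F_max / A0 = 121*1000 / 50.2655
UTS = 2407 MPa


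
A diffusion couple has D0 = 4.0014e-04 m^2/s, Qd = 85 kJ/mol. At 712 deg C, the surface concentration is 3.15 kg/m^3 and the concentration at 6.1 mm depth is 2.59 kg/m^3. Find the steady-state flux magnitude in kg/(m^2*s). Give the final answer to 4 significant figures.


Step 1: D = D0 * exp(-Qd/(R*T))
T = 712 + 273.15 = 985.15 K
D = 4.0014e-04 * exp(-85e3 / (8.314 * 985.15)) = 1.24502e-08 m^2/s
Step 2: J = D * (C1 - C2) / dx
J = 1.24502e-08 * (3.15 - 2.59) / 6.1e-03
J = 1.143e-06 kg/(m^2*s)


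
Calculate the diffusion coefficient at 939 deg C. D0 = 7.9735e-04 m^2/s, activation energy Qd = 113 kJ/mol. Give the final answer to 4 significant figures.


D = D0 * exp(-Qd / (R*T))
T = 1212.15 K
D = 7.9735e-04 * exp(-113e3 / (8.314 * 1212.15))
D = 1.077e-08 m^2/s


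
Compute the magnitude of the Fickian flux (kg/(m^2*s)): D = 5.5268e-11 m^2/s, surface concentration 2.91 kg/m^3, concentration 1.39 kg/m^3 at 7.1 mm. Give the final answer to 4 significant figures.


J = -D * (dC/dx) = D * (C1 - C2) / dx
J = 5.5268e-11 * (2.91 - 1.39) / 7.1e-03
J = 1.183e-08 kg/(m^2*s)


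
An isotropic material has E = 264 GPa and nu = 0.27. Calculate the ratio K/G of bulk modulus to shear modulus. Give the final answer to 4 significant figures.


G = E / (2*(1+nu))
G = 264 / (2*(1+0.27)) = 103.937 GPa
K = E / (3*(1-2*nu))
K = 264 / (3*(1-2*0.27)) = 191.304 GPa
K/G = 191.304 / 103.937 = 1.841


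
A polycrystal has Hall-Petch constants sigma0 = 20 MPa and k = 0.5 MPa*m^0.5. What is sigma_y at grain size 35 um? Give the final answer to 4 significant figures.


sigma_y = sigma0 + k / sqrt(d)
d = 35 um = 3.5e-05 m
sigma_y = 20 + 0.5 / sqrt(3.5e-05)
sigma_y = 104.5 MPa


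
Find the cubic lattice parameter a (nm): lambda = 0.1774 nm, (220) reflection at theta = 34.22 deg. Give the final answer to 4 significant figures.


d = lambda / (2*sin(theta))
d = 0.1774 / (2*sin(34.22 deg))
d = 0.157725 nm
a = d * sqrt(h^2+k^2+l^2) = 0.157725 * sqrt(8)
a = 0.4461 nm


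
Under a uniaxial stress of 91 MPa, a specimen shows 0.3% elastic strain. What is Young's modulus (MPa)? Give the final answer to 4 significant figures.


E = sigma / epsilon
epsilon = 0.3% = 3e-03
E = 91 / 3e-03
E = 30330 MPa


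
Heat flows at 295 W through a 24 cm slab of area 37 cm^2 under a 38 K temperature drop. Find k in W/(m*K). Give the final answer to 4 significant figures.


k = Q*L / (A*dT)
L = 0.24 m, A = 3.7e-03 m^2
k = 295 * 0.24 / (3.7e-03 * 38)
k = 503.6 W/(m*K)


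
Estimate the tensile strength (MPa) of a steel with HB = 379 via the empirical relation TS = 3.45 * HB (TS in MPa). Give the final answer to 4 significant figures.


TS (MPa) = 3.45 * HB
TS = 3.45 * 379
TS = 1308 MPa


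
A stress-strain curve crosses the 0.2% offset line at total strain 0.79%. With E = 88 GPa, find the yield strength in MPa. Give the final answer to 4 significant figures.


Offset strain = 0.002
Elastic strain at yield = total_strain - offset = 7.9e-03 - 0.002 = 5.9e-03
sigma_y = E * elastic_strain = 88000 * 5.9e-03
sigma_y = 519.2 MPa


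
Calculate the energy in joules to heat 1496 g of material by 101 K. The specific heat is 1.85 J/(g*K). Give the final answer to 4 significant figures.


Q = m * cp * dT
Q = 1496 * 1.85 * 101
Q = 279500 J


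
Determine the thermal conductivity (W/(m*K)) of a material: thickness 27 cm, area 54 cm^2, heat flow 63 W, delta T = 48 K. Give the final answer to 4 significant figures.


k = Q*L / (A*dT)
L = 0.27 m, A = 5.4e-03 m^2
k = 63 * 0.27 / (5.4e-03 * 48)
k = 65.63 W/(m*K)


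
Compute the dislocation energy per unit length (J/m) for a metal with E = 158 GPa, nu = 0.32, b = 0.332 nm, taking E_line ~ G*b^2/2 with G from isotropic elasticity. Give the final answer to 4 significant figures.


Step 1: G = E / (2*(1+nu))
G = 158 / (2*(1+0.32)) = 59.8485 GPa = 5.98485e+10 Pa
Step 2: E_line = G*b^2/2
b = 0.332 nm = 3.32e-10 m
E_line = 0.5 * 5.98485e+10 * (3.32e-10)^2 = 3.298e-09 J/m


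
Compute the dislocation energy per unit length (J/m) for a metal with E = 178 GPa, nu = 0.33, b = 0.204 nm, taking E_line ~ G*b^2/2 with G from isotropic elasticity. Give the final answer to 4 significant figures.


Step 1: G = E / (2*(1+nu))
G = 178 / (2*(1+0.33)) = 66.9173 GPa = 6.69173e+10 Pa
Step 2: E_line = G*b^2/2
b = 0.204 nm = 2.04e-10 m
E_line = 0.5 * 6.69173e+10 * (2.04e-10)^2 = 1.392e-09 J/m


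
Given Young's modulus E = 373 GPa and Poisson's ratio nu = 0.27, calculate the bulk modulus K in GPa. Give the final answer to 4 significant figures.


K = E / (3*(1-2*nu))
K = 373 / (3*(1-2*0.27))
K = 270.3 GPa


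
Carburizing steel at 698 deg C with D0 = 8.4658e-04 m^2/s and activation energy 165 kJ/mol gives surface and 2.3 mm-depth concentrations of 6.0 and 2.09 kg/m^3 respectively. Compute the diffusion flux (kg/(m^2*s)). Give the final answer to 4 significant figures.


Step 1: D = D0 * exp(-Qd/(R*T))
T = 698 + 273.15 = 971.15 K
D = 8.4658e-04 * exp(-165e3 / (8.314 * 971.15)) = 1.12874e-12 m^2/s
Step 2: J = D * (C1 - C2) / dx
J = 1.12874e-12 * (6.0 - 2.09) / 2.3e-03
J = 1.919e-09 kg/(m^2*s)


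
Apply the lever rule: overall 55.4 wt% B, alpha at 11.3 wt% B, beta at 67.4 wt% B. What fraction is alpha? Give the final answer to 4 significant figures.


f_alpha = (C_beta - C0) / (C_beta - C_alpha)
f_alpha = (67.4 - 55.4) / (67.4 - 11.3)
f_alpha = 0.2139


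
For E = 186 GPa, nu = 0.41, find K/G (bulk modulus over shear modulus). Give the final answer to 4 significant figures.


G = E / (2*(1+nu))
G = 186 / (2*(1+0.41)) = 65.9574 GPa
K = E / (3*(1-2*nu))
K = 186 / (3*(1-2*0.41)) = 344.444 GPa
K/G = 344.444 / 65.9574 = 5.222


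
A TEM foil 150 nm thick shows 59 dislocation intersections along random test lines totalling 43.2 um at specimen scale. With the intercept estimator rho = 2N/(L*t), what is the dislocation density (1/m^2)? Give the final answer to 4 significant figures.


rho = 2N / (L * t)
L = 43.2 um = 4.32e-05 m, t = 150 nm = 1.5e-07 m
rho = 2 * 59 / (4.32e-05 * 1.5e-07)
rho = 1.821e+13 1/m^2


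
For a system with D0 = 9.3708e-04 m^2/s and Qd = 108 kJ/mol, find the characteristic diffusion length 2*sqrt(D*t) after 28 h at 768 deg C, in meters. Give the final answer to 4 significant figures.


Step 1: D = D0 * exp(-Qd/(R*T))
T = 1041.15 K
D = 9.3708e-04 * exp(-108e3 / (8.314 * 1041.15)) = 3.57442e-09 m^2/s
Step 2: L = 2*sqrt(D*t)
t = 28 h = 100800 s
L = 2*sqrt(3.57442e-09 * 100800) = 0.03796 m


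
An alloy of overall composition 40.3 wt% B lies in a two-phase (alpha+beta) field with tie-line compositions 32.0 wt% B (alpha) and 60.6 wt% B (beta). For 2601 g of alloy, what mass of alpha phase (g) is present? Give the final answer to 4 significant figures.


f_alpha = (C_beta - C0) / (C_beta - C_alpha)
f_alpha = (60.6 - 40.3) / (60.6 - 32.0) = 0.70979
m_alpha = f_alpha * m_total = 0.70979 * 2601 = 1846 g


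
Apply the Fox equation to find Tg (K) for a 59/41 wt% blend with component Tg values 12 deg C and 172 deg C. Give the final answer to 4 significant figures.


1/Tg = w1/Tg1 + w2/Tg2 (in Kelvin)
Tg1 = 285.15 K, Tg2 = 445.15 K
1/Tg = 0.59/285.15 + 0.41/445.15
Tg = 334.4 K


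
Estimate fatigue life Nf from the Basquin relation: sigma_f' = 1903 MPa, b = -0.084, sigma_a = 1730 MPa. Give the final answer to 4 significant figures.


sigma_a = sigma_f' * (2*Nf)^b
2*Nf = (sigma_a / sigma_f')^(1/b)
2*Nf = (1730 / 1903)^(1/-0.084)
2*Nf = 3.11007
Nf = 1.555 cycles


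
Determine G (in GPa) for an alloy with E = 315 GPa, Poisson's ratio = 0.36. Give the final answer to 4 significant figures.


G = E / (2*(1+nu))
G = 315 / (2*(1+0.36))
G = 115.8 GPa


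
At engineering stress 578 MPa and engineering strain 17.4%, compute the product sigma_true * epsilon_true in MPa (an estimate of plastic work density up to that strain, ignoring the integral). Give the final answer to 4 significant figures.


sigma_true = sigma_eng * (1 + epsilon_eng)
sigma_true = 578 * (1 + 0.174) = 678.572 MPa
epsilon_true = ln(1 + epsilon_eng)
epsilon_true = ln(1 + 0.174) = 0.160417
sigma_true * epsilon_true = 678.572 * 0.160417 = 108.9 MPa
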